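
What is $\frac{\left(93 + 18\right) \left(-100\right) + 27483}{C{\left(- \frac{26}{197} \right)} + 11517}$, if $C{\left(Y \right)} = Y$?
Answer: $\frac{3227451}{2268823} \approx 1.4225$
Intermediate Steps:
$\frac{\left(93 + 18\right) \left(-100\right) + 27483}{C{\left(- \frac{26}{197} \right)} + 11517} = \frac{\left(93 + 18\right) \left(-100\right) + 27483}{- \frac{26}{197} + 11517} = \frac{111 \left(-100\right) + 27483}{\left(-26\right) \frac{1}{197} + 11517} = \frac{-11100 + 27483}{- \frac{26}{197} + 11517} = \frac{16383}{\frac{2268823}{197}} = 16383 \cdot \frac{197}{2268823} = \frac{3227451}{2268823}$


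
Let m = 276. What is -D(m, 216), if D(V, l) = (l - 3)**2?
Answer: -45369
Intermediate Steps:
D(V, l) = (-3 + l)**2
-D(m, 216) = -(-3 + 216)**2 = -1*213**2 = -1*45369 = -45369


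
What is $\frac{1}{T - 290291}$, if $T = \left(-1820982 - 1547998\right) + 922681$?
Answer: $- \frac{1}{2736590} \approx -3.6542 \cdot 10^{-7}$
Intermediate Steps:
$T = -2446299$ ($T = \left(-1820982 - 1547998\right) + 922681 = -3368980 + 922681 = -2446299$)
$\frac{1}{T - 290291} = \frac{1}{-2446299 - 290291} = \frac{1}{-2736590} = - \frac{1}{2736590}$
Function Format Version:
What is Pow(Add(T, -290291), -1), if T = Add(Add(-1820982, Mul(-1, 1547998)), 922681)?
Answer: Rational(-1, 2736590) ≈ -3.6542e-7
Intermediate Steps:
T = -2446299 (T = Add(Add(-1820982, -1547998), 922681) = Add(-3368980, 922681) = -2446299)
Pow(Add(T, -290291), -1) = Pow(Add(-2446299, -290291), -1) = Pow(-2736590, -1) = Rational(-1, 2736590)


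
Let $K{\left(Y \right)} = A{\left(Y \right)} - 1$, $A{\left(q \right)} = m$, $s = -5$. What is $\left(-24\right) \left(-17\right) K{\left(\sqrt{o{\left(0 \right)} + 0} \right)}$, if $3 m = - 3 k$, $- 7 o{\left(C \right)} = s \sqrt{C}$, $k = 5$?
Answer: $-2448$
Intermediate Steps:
$o{\left(C \right)} = \frac{5 \sqrt{C}}{7}$ ($o{\left(C \right)} = - \frac{\left(-5\right) \sqrt{C}}{7} = \frac{5 \sqrt{C}}{7}$)
$m = -5$ ($m = \frac{\left(-3\right) 5}{3} = \frac{1}{3} \left(-15\right) = -5$)
$A{\left(q \right)} = -5$
$K{\left(Y \right)} = -6$ ($K{\left(Y \right)} = -5 - 1 = -6$)
$\left(-24\right) \left(-17\right) K{\left(\sqrt{o{\left(0 \right)} + 0} \right)} = \left(-24\right) \left(-17\right) \left(-6\right) = 408 \left(-6\right) = -2448$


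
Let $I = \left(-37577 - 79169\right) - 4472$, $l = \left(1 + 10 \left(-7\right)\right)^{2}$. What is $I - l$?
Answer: $-125979$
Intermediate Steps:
$l = 4761$ ($l = \left(1 - 70\right)^{2} = \left(-69\right)^{2} = 4761$)
$I = -121218$ ($I = -116746 - 4472 = -121218$)
$I - l = -121218 - 4761 = -125979$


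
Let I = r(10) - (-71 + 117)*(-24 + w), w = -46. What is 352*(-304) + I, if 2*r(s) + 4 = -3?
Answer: -207583/2 ≈ -1.0379e+5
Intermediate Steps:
r(s) = -7/2 (r(s) = -2 + (1/2)*(-3) = -2 - 3/2 = -7/2)
I = 6433/2 (I = -7/2 - (-71 + 117)*(-24 - 46) = -7/2 - 46*(-70) = -7/2 - 1*(-3220) = -7/2 + 3220 = 6433/2 ≈ 3216.5)
352*(-304) + I = 352*(-304) + 6433/2 = -107008 + 6433/2 = -207583/2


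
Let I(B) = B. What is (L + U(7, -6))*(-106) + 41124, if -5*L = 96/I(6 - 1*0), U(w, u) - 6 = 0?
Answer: 204136/5 ≈ 40827.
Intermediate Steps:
U(w, u) = 6 (U(w, u) = 6 + 0 = 6)
L = -16/5 (L = -96/(5*(6 - 1*0)) = -96/(5*(6 + 0)) = -96/(5*6) = -1/5*16 = -16/5 ≈ -3.2000)
(L + U(7, -6))*(-106) + 41124 = (-16/5 + 6)*(-106) + 41124 = (14/5)*(-106) + 41124 = -1484/5 + 41124 = 204136/5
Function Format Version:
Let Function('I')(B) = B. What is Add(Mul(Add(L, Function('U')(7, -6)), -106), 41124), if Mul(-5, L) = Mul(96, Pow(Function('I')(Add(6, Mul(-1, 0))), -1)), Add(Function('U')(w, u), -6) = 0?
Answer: Rational(204136, 5) ≈ 40827.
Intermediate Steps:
Function('U')(w, u) = 6 (Function('U')(w, u) = Add(6, 0) = 6)
L = Rational(-16, 5) (L = Mul(Rational(-1, 5), Mul(96, Pow(Add(6, Mul(-1, 0)), -1))) = Mul(Rational(-1, 5), Mul(96, Pow(Add(6, 0), -1))) = Mul(Rational(-1, 5), Mul(96, Pow(6, -1))) = Mul(Rational(-1, 5), Mul(96, Rational(1, 6))) = Mul(Rational(-1, 5), 16) = Rational(-16, 5) ≈ -3.2000)
Add(Mul(Add(L, Function('U')(7, -6)), -106), 41124) = Add(Mul(Add(Rational(-16, 5), 6), -106), 41124) = Add(Mul(Rational(14, 5), -106), 41124) = Add(Rational(-1484, 5), 41124) = Rational(204136, 5)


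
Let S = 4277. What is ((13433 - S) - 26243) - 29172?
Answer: -46259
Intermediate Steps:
((13433 - S) - 26243) - 29172 = ((13433 - 1*4277) - 26243) - 29172 = ((13433 - 4277) - 26243) - 29172 = (9156 - 26243) - 29172 = -17087 - 29172 = -46259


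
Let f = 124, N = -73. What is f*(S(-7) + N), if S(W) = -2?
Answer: -9300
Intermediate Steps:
f*(S(-7) + N) = 124*(-2 - 73) = 124*(-75) = -9300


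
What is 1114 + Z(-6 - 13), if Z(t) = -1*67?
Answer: 1047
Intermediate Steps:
Z(t) = -67
1114 + Z(-6 - 13) = 1114 - 67 = 1047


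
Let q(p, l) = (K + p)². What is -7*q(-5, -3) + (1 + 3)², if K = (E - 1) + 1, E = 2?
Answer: -47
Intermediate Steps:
K = 2 (K = (2 - 1) + 1 = 1 + 1 = 2)
q(p, l) = (2 + p)²
-7*q(-5, -3) + (1 + 3)² = -7*(2 - 5)² + (1 + 3)² = -7*(-3)² + 4² = -7*9 + 16 = -63 + 16 = -47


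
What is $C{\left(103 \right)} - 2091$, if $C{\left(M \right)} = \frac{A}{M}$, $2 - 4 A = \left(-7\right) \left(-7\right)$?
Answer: $- \frac{861539}{412} \approx -2091.1$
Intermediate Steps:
$A = - \frac{47}{4}$ ($A = \frac{1}{2} - \frac{\left(-7\right) \left(-7\right)}{4} = \frac{1}{2} - \frac{49}{4} = - \frac{47}{4} \approx -11.75$)
$C{\left(M \right)} = - \frac{47}{4 M}$
$C{\left(103 \right)} - 2091 = - \frac{47}{4 \cdot 103} - 2091 = \left(- \frac{47}{4}\right) \frac{1}{103} - 2091 = - \frac{47}{412} - 2091 = - \frac{861539}{412}$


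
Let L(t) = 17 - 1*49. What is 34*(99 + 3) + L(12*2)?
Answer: 3436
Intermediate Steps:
L(t) = -32 (L(t) = 17 - 49 = -32)
34*(99 + 3) + L(12*2) = 34*(99 + 3) - 32 = 34*102 - 32 = 3468 - 32 = 3436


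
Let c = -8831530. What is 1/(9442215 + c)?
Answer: 1/610685 ≈ 1.6375e-6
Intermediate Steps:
1/(9442215 + c) = 1/(9442215 - 8831530) = 1/610685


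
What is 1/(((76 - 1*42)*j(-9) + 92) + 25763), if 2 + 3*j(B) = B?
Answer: 3/77191 ≈ 3.8865e-5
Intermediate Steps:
j(B) = -⅔ + B/3
1/(((76 - 1*42)*j(-9) + 92) + 25763) = 1/(((76 - 1*42)*(-⅔ + (⅓)*(-9)) + 92) + 25763) = 1/(((76 - 42)*(-⅔ - 3) + 92) + 25763) = 1/((34*(-11/3) + 92) + 25763) = 1/((-374/3 + 92) + 25763) = 1/(-98/3 + 25763) = 1/(77191/3) = 3/77191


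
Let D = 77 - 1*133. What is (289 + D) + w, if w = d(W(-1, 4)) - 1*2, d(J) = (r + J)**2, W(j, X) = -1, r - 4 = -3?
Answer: 231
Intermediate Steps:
r = 1 (r = 4 - 3 = 1)
d(J) = (1 + J)**2
w = -2 (w = (1 - 1)**2 - 1*2 = 0**2 - 2 = 0 - 2 = -2)
D = -56 (D = 77 - 133 = -56)
(289 + D) + w = (289 - 56) - 2 = 233 - 2 = 231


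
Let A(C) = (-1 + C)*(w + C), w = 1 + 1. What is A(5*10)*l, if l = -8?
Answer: -20384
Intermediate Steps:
w = 2
A(C) = (-1 + C)*(2 + C)
A(5*10)*l = (-2 + 5*10 + (5*10)**2)*(-8) = (-2 + 50 + 50**2)*(-8) = (-2 + 50 + 2500)*(-8) = 2548*(-8) = -20384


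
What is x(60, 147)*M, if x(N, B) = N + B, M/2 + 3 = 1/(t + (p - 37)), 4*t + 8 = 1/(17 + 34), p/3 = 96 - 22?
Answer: -46283130/37333 ≈ -1239.7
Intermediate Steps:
p = 222 (p = 3*(96 - 22) = 3*74 = 222)
t = -407/204 (t = -2 + 1/(4*(17 + 34)) = -2 + (1/4)/51 = -2 + (1/4)*(1/51) = -2 + 1/204 = -407/204 ≈ -1.9951)
M = -223590/37333 (M = -6 + 2/(-407/204 + (222 - 37)) = -6 + 2/(-407/204 + 185) = -6 + 2/(37333/204) = -6 + 2*(204/37333) = -6 + 408/37333 = -223590/37333 ≈ -5.9891)
x(N, B) = B + N
x(60, 147)*M = (147 + 60)*(-223590/37333) = 207*(-223590/37333) = -46283130/37333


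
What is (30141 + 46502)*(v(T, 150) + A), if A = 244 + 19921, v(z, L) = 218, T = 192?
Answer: 1562214269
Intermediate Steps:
A = 20165
(30141 + 46502)*(v(T, 150) + A) = (30141 + 46502)*(218 + 20165) = 76643*20383 = 1562214269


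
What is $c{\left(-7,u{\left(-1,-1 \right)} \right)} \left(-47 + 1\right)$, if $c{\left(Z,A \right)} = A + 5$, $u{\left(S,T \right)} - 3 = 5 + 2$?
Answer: $-690$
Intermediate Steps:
$u{\left(S,T \right)} = 10$ ($u{\left(S,T \right)} = 3 + \left(5 + 2\right) = 3 + 7 = 10$)
$c{\left(Z,A \right)} = 5 + A$
$c{\left(-7,u{\left(-1,-1 \right)} \right)} \left(-47 + 1\right) = \left(5 + 10\right) \left(-47 + 1\right) = 15 \left(-46\right) = -690$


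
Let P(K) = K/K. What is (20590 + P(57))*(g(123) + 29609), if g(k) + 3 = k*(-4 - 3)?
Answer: 591888295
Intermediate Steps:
g(k) = -3 - 7*k (g(k) = -3 + k*(-4 - 3) = -3 + k*(-7) = -3 - 7*k)
P(K) = 1
(20590 + P(57))*(g(123) + 29609) = (20590 + 1)*((-3 - 7*123) + 29609) = 20591*((-3 - 861) + 29609) = 20591*(-864 + 29609) = 20591*28745 = 591888295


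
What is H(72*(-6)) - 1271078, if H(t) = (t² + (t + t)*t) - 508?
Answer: -711714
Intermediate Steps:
H(t) = -508 + 3*t² (H(t) = (t² + (2*t)*t) - 508 = (t² + 2*t²) - 508 = 3*t² - 508 = -508 + 3*t²)
H(72*(-6)) - 1271078 = (-508 + 3*(72*(-6))²) - 1271078 = (-508 + 3*(-432)²) - 1271078 = (-508 + 3*186624) - 1271078 = (-508 + 559872) - 1271078 = 559364 - 1271078 = -711714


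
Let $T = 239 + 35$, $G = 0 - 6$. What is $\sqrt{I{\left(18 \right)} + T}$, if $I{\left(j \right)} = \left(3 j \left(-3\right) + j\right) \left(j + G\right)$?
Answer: $i \sqrt{1454} \approx 38.131 i$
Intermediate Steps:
$G = -6$ ($G = 0 - 6 = -6$)
$I{\left(j \right)} = - 8 j \left(-6 + j\right)$ ($I{\left(j \right)} = \left(3 j \left(-3\right) + j\right) \left(j - 6\right) = \left(- 9 j + j\right) \left(-6 + j\right) = - 8 j \left(-6 + j\right)$)
$T = 274$
$\sqrt{I{\left(18 \right)} + T} = \sqrt{8 \cdot 18 \left(6 - 18\right) + 274} = \sqrt{8 \cdot 18 \left(-12\right) + 274} = \sqrt{-1728 + 274} = \sqrt{-1454} = i \sqrt{1454}$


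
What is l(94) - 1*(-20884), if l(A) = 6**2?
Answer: 20920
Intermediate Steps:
l(A) = 36
l(94) - 1*(-20884) = 36 - 1*(-20884) = 36 + 20884 = 20920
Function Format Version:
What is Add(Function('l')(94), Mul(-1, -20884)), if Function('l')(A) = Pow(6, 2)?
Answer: 20920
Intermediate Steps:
Function('l')(A) = 36
Add(Function('l')(94), Mul(-1, -20884)) = Add(36, Mul(-1, -20884)) = Add(36, 20884) = 20920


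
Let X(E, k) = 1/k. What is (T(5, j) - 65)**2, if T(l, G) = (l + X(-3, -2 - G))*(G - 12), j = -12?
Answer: 877969/25 ≈ 35119.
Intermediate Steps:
X(E, k) = 1/k
T(l, G) = (-12 + G)*(l + 1/(-2 - G)) (T(l, G) = (l + 1/(-2 - G))*(G - 12) = (l + 1/(-2 - G))*(-12 + G) = (-12 + G)*(l + 1/(-2 - G)))
(T(5, j) - 65)**2 = ((12 - 1*(-12) + 5*(-12 - 12)*(2 - 12))/(2 - 12) - 65)**2 = ((12 + 12 + 5*(-24)*(-10))/(-10) - 65)**2 = (-(12 + 12 + 1200)/10 - 65)**2 = (-1/10*1224 - 65)**2 = (-612/5 - 65)**2 = (-937/5)**2 = 877969/25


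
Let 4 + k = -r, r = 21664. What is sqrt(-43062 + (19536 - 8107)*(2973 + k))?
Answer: I*sqrt(213708217) ≈ 14619.0*I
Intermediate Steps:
k = -21668 (k = -4 - 1*21664 = -4 - 21664 = -21668)
sqrt(-43062 + (19536 - 8107)*(2973 + k)) = sqrt(-43062 + (19536 - 8107)*(2973 - 21668)) = sqrt(-43062 + 11429*(-18695)) = sqrt(-43062 - 213665155) = sqrt(-213708217) = I*sqrt(213708217)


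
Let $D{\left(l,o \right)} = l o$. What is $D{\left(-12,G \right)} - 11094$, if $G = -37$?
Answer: $-10650$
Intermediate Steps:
$D{\left(-12,G \right)} - 11094 = \left(-12\right) \left(-37\right) - 11094 = 444 - 11094 = -10650$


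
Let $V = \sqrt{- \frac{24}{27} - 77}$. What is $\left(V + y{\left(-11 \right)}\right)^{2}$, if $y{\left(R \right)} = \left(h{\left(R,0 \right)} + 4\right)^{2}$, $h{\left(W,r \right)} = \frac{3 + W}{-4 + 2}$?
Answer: $\frac{\left(192 + i \sqrt{701}\right)^{2}}{9} \approx 4018.1 + 1129.7 i$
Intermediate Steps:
$h{\left(W,r \right)} = - \frac{3}{2} - \frac{W}{2}$ ($h{\left(W,r \right)} = \frac{3 + W}{-2} = \left(3 + W\right) \left(- \frac{1}{2}\right) = - \frac{3}{2} - \frac{W}{2}$)
$y{\left(R \right)} = \left(\frac{5}{2} - \frac{R}{2}\right)^{2}$ ($y{\left(R \right)} = \left(\left(- \frac{3}{2} - \frac{R}{2}\right) + 4\right)^{2} = \left(\frac{5}{2} - \frac{R}{2}\right)^{2}$)
$V = \frac{i \sqrt{701}}{3}$ ($V = \sqrt{\left(-24\right) \frac{1}{27} - 77} = \sqrt{- \frac{8}{9} - 77} = \sqrt{- \frac{701}{9}} = \frac{i \sqrt{701}}{3} \approx 8.8255 i$)
$\left(V + y{\left(-11 \right)}\right)^{2} = \left(\frac{i \sqrt{701}}{3} + \frac{\left(-5 - 11\right)^{2}}{4}\right)^{2} = \left(\frac{i \sqrt{701}}{3} + \frac{\left(-16\right)^{2}}{4}\right)^{2} = \left(\frac{i \sqrt{701}}{3} + \frac{1}{4} \cdot 256\right)^{2} = \left(\frac{i \sqrt{701}}{3} + 64\right)^{2} = \left(64 + \frac{i \sqrt{701}}{3}\right)^{2}$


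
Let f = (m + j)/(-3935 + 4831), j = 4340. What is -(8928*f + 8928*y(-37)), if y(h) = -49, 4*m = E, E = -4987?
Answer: 45544797/112 ≈ 4.0665e+5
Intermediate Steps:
m = -4987/4 (m = (¼)*(-4987) = -4987/4 ≈ -1246.8)
f = 12373/3584 (f = (-4987/4 + 4340)/(-3935 + 4831) = (12373/4)/896 = (12373/4)*(1/896) = 12373/3584 ≈ 3.4523)
-(8928*f + 8928*y(-37)) = -8928/(1/(-49 + 12373/3584)) = -8928/(1/(-163243/3584)) = -8928/(-3584/163243) = -8928*(-163243/3584) = 45544797/112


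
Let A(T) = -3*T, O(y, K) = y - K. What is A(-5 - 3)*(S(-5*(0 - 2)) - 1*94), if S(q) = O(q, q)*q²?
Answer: -2256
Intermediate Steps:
S(q) = 0 (S(q) = (q - q)*q² = 0*q² = 0)
A(-5 - 3)*(S(-5*(0 - 2)) - 1*94) = (-3*(-5 - 3))*(0 - 1*94) = (-3*(-8))*(0 - 94) = 24*(-94) = -2256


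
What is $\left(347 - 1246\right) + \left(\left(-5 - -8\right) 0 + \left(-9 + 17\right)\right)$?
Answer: $-891$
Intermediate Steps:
$\left(347 - 1246\right) + \left(\left(-5 - -8\right) 0 + \left(-9 + 17\right)\right) = \left(347 - 1246\right) + \left(\left(-5 + 8\right) 0 + 8\right) = -899 + \left(3 \cdot 0 + 8\right) = -899 + \left(0 + 8\right) = -899 + 8 = -891$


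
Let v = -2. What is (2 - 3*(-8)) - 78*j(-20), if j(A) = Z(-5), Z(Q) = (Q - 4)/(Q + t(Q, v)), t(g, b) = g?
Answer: -221/5 ≈ -44.200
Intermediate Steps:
Z(Q) = (-4 + Q)/(2*Q) (Z(Q) = (Q - 4)/(Q + Q) = (-4 + Q)/((2*Q)) = (-4 + Q)*(1/(2*Q)) = (-4 + Q)/(2*Q))
j(A) = 9/10 (j(A) = (½)*(-4 - 5)/(-5) = (½)*(-⅕)*(-9) = 9/10)
(2 - 3*(-8)) - 78*j(-20) = (2 - 3*(-8)) - 78*9/10 = (2 + 24) - 351/5 = 26 - 351/5 = -221/5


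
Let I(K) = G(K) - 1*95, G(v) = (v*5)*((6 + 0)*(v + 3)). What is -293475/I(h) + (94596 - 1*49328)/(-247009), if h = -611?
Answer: -115396445867/550560583181 ≈ -0.20960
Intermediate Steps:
G(v) = 5*v*(18 + 6*v) (G(v) = (5*v)*(6*(3 + v)) = (5*v)*(18 + 6*v) = 5*v*(18 + 6*v))
I(K) = -95 + 30*K*(3 + K) (I(K) = 30*K*(3 + K) - 1*95 = 30*K*(3 + K) - 95 = -95 + 30*K*(3 + K))
-293475/I(h) + (94596 - 1*49328)/(-247009) = -293475/(-95 + 30*(-611)*(3 - 611)) + (94596 - 1*49328)/(-247009) = -293475/(-95 + 30*(-611)*(-608)) + (94596 - 49328)*(-1/247009) = -293475/(-95 + 11144640) + 45268*(-1/247009) = -293475/11144545 - 45268/247009 = -293475*1/11144545 - 45268/247009 = -58695/2228909 - 45268/247009 = -115396445867/550560583181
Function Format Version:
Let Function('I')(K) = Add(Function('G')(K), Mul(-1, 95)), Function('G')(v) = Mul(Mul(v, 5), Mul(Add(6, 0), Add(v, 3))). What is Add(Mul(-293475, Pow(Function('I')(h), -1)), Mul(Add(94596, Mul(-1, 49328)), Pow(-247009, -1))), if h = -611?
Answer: Rational(-115396445867, 550560583181) ≈ -0.20960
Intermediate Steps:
Function('G')(v) = Mul(5, v, Add(18, Mul(6, v))) (Function('G')(v) = Mul(Mul(5, v), Mul(6, Add(3, v))) = Mul(Mul(5, v), Add(18, Mul(6, v))) = Mul(5, v, Add(18, Mul(6, v))))
Function('I')(K) = Add(-95, Mul(30, K, Add(3, K))) (Function('I')(K) = Add(Mul(30, K, Add(3, K)), Mul(-1, 95)) = Add(Mul(30, K, Add(3, K)), -95) = Add(-95, Mul(30, K, Add(3, K))))
Add(Mul(-293475, Pow(Function('I')(h), -1)), Mul(Add(94596, Mul(-1, 49328)), Pow(-247009, -1))) = Add(Mul(-293475, Pow(Add(-95, Mul(30, -611, Add(3, -611))), -1)), Mul(Add(94596, Mul(-1, 49328)), Pow(-247009, -1))) = Add(Mul(-293475, Pow(Add(-95, Mul(30, -611, -608)), -1)), Mul(Add(94596, -49328), Rational(-1, 247009))) = Add(Mul(-293475, Pow(Add(-95, 11144640), -1)), Mul(45268, Rational(-1, 247009))) = Add(Mul(-293475, Pow(11144545, -1)), Rational(-45268, 247009)) = Add(Mul(-293475, Rational(1, 11144545)), Rational(-45268, 247009)) = Add(Rational(-58695, 2228909), Rational(-45268, 247009)) = Rational(-115396445867, 550560583181)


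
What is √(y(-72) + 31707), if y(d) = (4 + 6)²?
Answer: √31807 ≈ 178.35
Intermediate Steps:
y(d) = 100 (y(d) = 10² = 100)
√(y(-72) + 31707) = √(100 + 31707) = √31807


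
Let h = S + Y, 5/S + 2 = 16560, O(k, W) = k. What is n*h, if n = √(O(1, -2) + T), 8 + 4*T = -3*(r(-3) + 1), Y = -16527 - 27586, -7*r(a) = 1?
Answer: -730423049*I*√322/231812 ≈ -56541.0*I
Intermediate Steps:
r(a) = -⅐ (r(a) = -⅐*1 = -⅐)
Y = -44113
S = 5/16558 (S = 5/(-2 + 16560) = 5/16558 ≈ 0.00030197)
h = -730423049/16558 (h = 5/16558 - 44113 = -730423049/16558 ≈ -44113.)
T = -37/14 (T = -2 + (-3*(-⅐ + 1))/4 = -2 + (-3*6/7)/4 = -2 + (¼)*(-18/7) = -2 - 9/14 = -37/14 ≈ -2.6429)
n = I*√322/14 (n = √(1 - 37/14) = √(-23/14) = I*√322/14 ≈ 1.2817*I)
n*h = (I*√322/14)*(-730423049/16558) = -730423049*I*√322/231812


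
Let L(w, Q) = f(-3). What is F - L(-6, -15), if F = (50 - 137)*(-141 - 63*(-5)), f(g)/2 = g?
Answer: -15132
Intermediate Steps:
f(g) = 2*g
L(w, Q) = -6 (L(w, Q) = 2*(-3) = -6)
F = -15138 (F = -87*(-141 + 315) = -87*174 = -15138)
F - L(-6, -15) = -15138 - 1*(-6) = -15138 + 6 = -15132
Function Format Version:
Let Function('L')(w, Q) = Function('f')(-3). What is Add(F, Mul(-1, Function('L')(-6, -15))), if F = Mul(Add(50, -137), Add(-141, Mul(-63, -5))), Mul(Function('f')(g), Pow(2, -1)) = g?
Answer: -15132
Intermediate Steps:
Function('f')(g) = Mul(2, g)
Function('L')(w, Q) = -6 (Function('L')(w, Q) = Mul(2, -3) = -6)
F = -15138 (F = Mul(-87, Add(-141, 315)) = Mul(-87, 174) = -15138)
Add(F, Mul(-1, Function('L')(-6, -15))) = Add(-15138, Mul(-1, -6)) = Add(-15138, 6) = -15132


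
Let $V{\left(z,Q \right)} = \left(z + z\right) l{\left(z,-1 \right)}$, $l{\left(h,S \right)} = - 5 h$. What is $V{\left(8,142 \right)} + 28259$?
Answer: $27619$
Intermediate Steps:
$V{\left(z,Q \right)} = - 10 z^{2}$ ($V{\left(z,Q \right)} = \left(z + z\right) \left(- 5 z\right) = 2 z \left(- 5 z\right) = - 10 z^{2}$)
$V{\left(8,142 \right)} + 28259 = - 10 \cdot 8^{2} + 28259 = \left(-10\right) 64 + 28259 = -640 + 28259 = 27619$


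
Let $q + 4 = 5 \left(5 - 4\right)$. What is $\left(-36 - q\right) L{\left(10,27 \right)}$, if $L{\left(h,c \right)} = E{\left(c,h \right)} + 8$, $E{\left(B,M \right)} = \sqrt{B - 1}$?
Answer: $-296 - 37 \sqrt{26} \approx -484.66$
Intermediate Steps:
$E{\left(B,M \right)} = \sqrt{-1 + B}$
$q = 1$ ($q = -4 + 5 \left(5 - 4\right) = -4 + 5 \cdot 1 = -4 + 5 = 1$)
$L{\left(h,c \right)} = 8 + \sqrt{-1 + c}$ ($L{\left(h,c \right)} = \sqrt{-1 + c} + 8 = 8 + \sqrt{-1 + c}$)
$\left(-36 - q\right) L{\left(10,27 \right)} = \left(-36 - 1\right) \left(8 + \sqrt{-1 + 27}\right) = \left(-36 - 1\right) \left(8 + \sqrt{26}\right) = - 37 \left(8 + \sqrt{26}\right) = -296 - 37 \sqrt{26}$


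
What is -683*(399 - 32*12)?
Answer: -10245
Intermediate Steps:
-683*(399 - 32*12) = -683*(399 - 384) = -683*15 = -10245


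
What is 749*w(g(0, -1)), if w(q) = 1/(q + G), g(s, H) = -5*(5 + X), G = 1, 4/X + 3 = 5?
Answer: -749/34 ≈ -22.029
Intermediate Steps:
X = 2 (X = 4/(-3 + 5) = 4/2 = 4*(½) = 2)
g(s, H) = -35 (g(s, H) = -5*(5 + 2) = -5*7 = -35)
w(q) = 1/(1 + q) (w(q) = 1/(q + 1) = 1/(1 + q))
749*w(g(0, -1)) = 749/(1 - 35) = 749/(-34) = 749*(-1/34) = -749/34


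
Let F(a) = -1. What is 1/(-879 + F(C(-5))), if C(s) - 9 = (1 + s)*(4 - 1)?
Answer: -1/880 ≈ -0.0011364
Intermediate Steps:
C(s) = 12 + 3*s (C(s) = 9 + (1 + s)*(4 - 1) = 9 + (1 + s)*3 = 9 + (3 + 3*s) = 12 + 3*s)
1/(-879 + F(C(-5))) = 1/(-879 - 1) = 1/(-880) = -1/880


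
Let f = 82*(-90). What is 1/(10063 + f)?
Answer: 1/2683 ≈ 0.00037272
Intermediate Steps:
f = -7380
1/(10063 + f) = 1/(10063 - 7380) = 1/2683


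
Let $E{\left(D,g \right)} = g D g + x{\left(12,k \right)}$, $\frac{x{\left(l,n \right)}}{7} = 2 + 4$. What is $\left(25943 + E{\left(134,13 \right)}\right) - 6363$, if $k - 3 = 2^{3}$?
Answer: $42268$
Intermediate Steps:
$k = 11$ ($k = 3 + 2^{3} = 3 + 8 = 11$)
$x{\left(l,n \right)} = 42$ ($x{\left(l,n \right)} = 7 \left(2 + 4\right) = 7 \cdot 6 = 42$)
$E{\left(D,g \right)} = 42 + D g^{2}$ ($E{\left(D,g \right)} = g D g + 42 = D g g + 42 = D g^{2} + 42 = 42 + D g^{2}$)
$\left(25943 + E{\left(134,13 \right)}\right) - 6363 = \left(25943 + \left(42 + 134 \cdot 13^{2}\right)\right) - 6363 = \left(25943 + \left(42 + 134 \cdot 169\right)\right) - 6363 = \left(25943 + \left(42 + 22646\right)\right) - 6363 = \left(25943 + 22688\right) - 6363 = 48631 - 6363 = 42268$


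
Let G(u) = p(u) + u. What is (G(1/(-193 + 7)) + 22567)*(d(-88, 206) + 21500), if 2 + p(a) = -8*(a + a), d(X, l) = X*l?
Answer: 2358773010/31 ≈ 7.6089e+7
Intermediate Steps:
p(a) = -2 - 16*a (p(a) = -2 - 8*(a + a) = -2 - 16*a)
G(u) = -2 - 15*u (G(u) = (-2 - 16*u) + u = -2 - 15*u)
(G(1/(-193 + 7)) + 22567)*(d(-88, 206) + 21500) = ((-2 - 15/(-193 + 7)) + 22567)*(-88*206 + 21500) = ((-2 - 15/(-186)) + 22567)*(-18128 + 21500) = ((-2 - 15*(-1/186)) + 22567)*3372 = ((-2 + 5/62) + 22567)*3372 = (-119/62 + 22567)*3372 = (1399035/62)*3372 = 2358773010/31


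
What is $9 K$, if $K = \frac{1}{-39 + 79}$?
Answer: $\frac{9}{40} \approx 0.225$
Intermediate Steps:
$K = \frac{1}{40} \approx 0.025$
$9 K = 9 \cdot \frac{1}{40} = \frac{9}{40}$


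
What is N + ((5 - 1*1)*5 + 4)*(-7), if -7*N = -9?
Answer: -1167/7 ≈ -166.71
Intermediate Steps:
N = 9/7 (N = -1/7*(-9) = 9/7 ≈ 1.2857)
N + ((5 - 1*1)*5 + 4)*(-7) = 9/7 + ((5 - 1*1)*5 + 4)*(-7) = 9/7 + ((5 - 1)*5 + 4)*(-7) = 9/7 + (4*5 + 4)*(-7) = 9/7 + (20 + 4)*(-7) = 9/7 + 24*(-7) = 9/7 - 168 = -1167/7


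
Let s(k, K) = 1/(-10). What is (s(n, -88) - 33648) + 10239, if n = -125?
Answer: -234091/10 ≈ -23409.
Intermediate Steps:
s(k, K) = -1/10
(s(n, -88) - 33648) + 10239 = (-1/10 - 33648) + 10239 = -336481/10 + 10239 = -234091/10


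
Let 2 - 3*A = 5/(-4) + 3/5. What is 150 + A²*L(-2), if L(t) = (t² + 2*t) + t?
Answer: 267191/1800 ≈ 148.44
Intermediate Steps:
A = 53/60 (A = ⅔ - (5/(-4) + 3/5)/3 = ⅔ - (5*(-¼) + 3*(⅕))/3 = ⅔ - (-5/4 + ⅗)/3 = ⅔ - ⅓*(-13/20) = ⅔ + 13/60 = 53/60 ≈ 0.88333)
L(t) = t² + 3*t
150 + A²*L(-2) = 150 + (53/60)²*(-2*(3 - 2)) = 150 + 2809*(-2*1)/3600 = 150 + (2809/3600)*(-2) = 150 - 2809/1800 = 267191/1800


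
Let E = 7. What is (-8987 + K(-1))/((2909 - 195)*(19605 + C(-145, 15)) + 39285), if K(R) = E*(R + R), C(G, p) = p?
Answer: -9001/53287965 ≈ -0.00016891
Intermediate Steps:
K(R) = 14*R (K(R) = 7*(R + R) = 7*(2*R) = 14*R)
(-8987 + K(-1))/((2909 - 195)*(19605 + C(-145, 15)) + 39285) = (-8987 + 14*(-1))/((2909 - 195)*(19605 + 15) + 39285) = (-8987 - 14)/(2714*19620 + 39285) = -9001/(53248680 + 39285) = -9001/53287965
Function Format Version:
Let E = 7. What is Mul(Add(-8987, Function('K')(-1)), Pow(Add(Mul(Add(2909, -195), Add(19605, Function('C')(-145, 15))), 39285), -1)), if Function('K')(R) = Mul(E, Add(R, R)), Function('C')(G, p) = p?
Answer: Rational(-9001, 53287965) ≈ -0.00016891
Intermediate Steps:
Function('K')(R) = Mul(14, R) (Function('K')(R) = Mul(7, Add(R, R)) = Mul(7, Mul(2, R)) = Mul(14, R))
Mul(Add(-8987, Function('K')(-1)), Pow(Add(Mul(Add(2909, -195), Add(19605, Function('C')(-145, 15))), 39285), -1)) = Mul(Add(-8987, Mul(14, -1)), Pow(Add(Mul(Add(2909, -195), Add(19605, 15)), 39285), -1)) = Mul(Add(-8987, -14), Pow(Add(Mul(2714, 19620), 39285), -1)) = Mul(-9001, Pow(Add(53248680, 39285), -1)) = Mul(-9001, Pow(53287965, -1)) = Mul(-9001, Rational(1, 53287965)) = Rational(-9001, 53287965)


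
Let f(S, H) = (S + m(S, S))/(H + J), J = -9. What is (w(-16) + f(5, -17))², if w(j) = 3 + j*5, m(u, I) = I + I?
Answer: 4068289/676 ≈ 6018.2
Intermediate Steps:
m(u, I) = 2*I
f(S, H) = 3*S/(-9 + H) (f(S, H) = (S + 2*S)/(H - 9) = (3*S)/(-9 + H) = 3*S/(-9 + H))
w(j) = 3 + 5*j
(w(-16) + f(5, -17))² = ((3 + 5*(-16)) + 3*5/(-9 - 17))² = ((3 - 80) + 3*5/(-26))² = (-77 + 3*5*(-1/26))² = (-77 - 15/26)² = (-2017/26)² = 4068289/676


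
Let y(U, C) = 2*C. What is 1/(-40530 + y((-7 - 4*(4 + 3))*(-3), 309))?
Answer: -1/39912 ≈ -2.5055e-5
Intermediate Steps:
1/(-40530 + y((-7 - 4*(4 + 3))*(-3), 309)) = 1/(-40530 + 2*309) = 1/(-40530 + 618) = 1/(-39912) = -1/39912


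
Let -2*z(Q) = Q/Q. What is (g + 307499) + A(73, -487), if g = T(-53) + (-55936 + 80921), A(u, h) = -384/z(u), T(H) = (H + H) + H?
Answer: 333093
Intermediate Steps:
z(Q) = -½ (z(Q) = -Q/(2*Q) = -½*1 = -½)
T(H) = 3*H (T(H) = 2*H + H = 3*H)
A(u, h) = 768 (A(u, h) = -384/(-½) = -384*(-2) = 768)
g = 24826 (g = 3*(-53) + (-55936 + 80921) = -159 + 24985 = 24826)
(g + 307499) + A(73, -487) = (24826 + 307499) + 768 = 332325 + 768 = 333093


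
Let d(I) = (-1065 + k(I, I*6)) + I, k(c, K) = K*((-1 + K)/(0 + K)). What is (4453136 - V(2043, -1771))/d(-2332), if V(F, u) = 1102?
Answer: -2226017/8695 ≈ -256.01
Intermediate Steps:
k(c, K) = -1 + K (k(c, K) = K*((-1 + K)/K) = -1 + K)
d(I) = -1066 + 7*I (d(I) = (-1065 + (-1 + I*6)) + I = (-1065 + (-1 + 6*I)) + I = (-1066 + 6*I) + I = -1066 + 7*I)
(4453136 - V(2043, -1771))/d(-2332) = (4453136 - 1*1102)/(-1066 + 7*(-2332)) = (4453136 - 1102)/(-1066 - 16324) = 4452034/(-17390) = 4452034*(-1/17390) = -2226017/8695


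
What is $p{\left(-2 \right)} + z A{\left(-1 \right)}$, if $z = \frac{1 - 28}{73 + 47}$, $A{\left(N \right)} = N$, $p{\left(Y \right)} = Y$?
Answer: $- \frac{71}{40} \approx -1.775$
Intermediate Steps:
$z = - \frac{9}{40}$ ($z = - \frac{27}{120} = \left(-27\right) \frac{1}{120} = - \frac{9}{40} \approx -0.225$)
$p{\left(-2 \right)} + z A{\left(-1 \right)} = -2 - - \frac{9}{40} = -2 + \frac{9}{40} = - \frac{71}{40}$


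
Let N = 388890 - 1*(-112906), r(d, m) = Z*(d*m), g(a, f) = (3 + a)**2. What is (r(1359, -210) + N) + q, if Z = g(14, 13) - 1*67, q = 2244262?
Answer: -60610522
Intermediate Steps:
Z = 222 (Z = (3 + 14)**2 - 1*67 = 17**2 - 67 = 289 - 67 = 222)
r(d, m) = 222*d*m (r(d, m) = 222*(d*m) = 222*d*m)
N = 501796 (N = 388890 + 112906 = 501796)
(r(1359, -210) + N) + q = (222*1359*(-210) + 501796) + 2244262 = (-63356580 + 501796) + 2244262 = -62854784 + 2244262 = -60610522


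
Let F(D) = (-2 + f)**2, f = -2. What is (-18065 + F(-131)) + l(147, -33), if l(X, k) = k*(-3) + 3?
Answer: -17947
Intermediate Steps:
F(D) = 16 (F(D) = (-2 - 2)**2 = (-4)**2 = 16)
l(X, k) = 3 - 3*k (l(X, k) = -3*k + 3 = 3 - 3*k)
(-18065 + F(-131)) + l(147, -33) = (-18065 + 16) + (3 - 3*(-33)) = -18049 + (3 + 99) = -18049 + 102 = -17947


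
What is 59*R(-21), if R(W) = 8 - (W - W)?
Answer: 472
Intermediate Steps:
R(W) = 8 (R(W) = 8 - 1*0 = 8 + 0 = 8)
59*R(-21) = 59*8 = 472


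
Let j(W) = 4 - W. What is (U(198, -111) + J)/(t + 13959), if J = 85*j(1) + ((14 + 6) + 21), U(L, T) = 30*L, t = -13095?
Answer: 1559/216 ≈ 7.2176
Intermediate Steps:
J = 296 (J = 85*(4 - 1*1) + ((14 + 6) + 21) = 85*(4 - 1) + (20 + 21) = 85*3 + 41 = 255 + 41 = 296)
(U(198, -111) + J)/(t + 13959) = (30*198 + 296)/(-13095 + 13959) = (5940 + 296)/864 = 6236*(1/864) = 1559/216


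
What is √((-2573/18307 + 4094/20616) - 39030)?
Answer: I*√347473026511025529165/94354278 ≈ 197.56*I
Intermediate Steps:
√((-2573/18307 + 4094/20616) - 39030) = √((-2573*1/18307 + 4094*(1/20616)) - 39030) = √((-2573/18307 + 2047/10308) - 39030) = √(10951945/188708556 - 39030) = √(-7365283988735/188708556) = I*√347473026511025529165/94354278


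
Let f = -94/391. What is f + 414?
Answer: 161780/391 ≈ 413.76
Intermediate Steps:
f = -94/391 (f = -94*1/391 = -94/391 ≈ -0.24041)
f + 414 = -94/391 + 414 = 161780/391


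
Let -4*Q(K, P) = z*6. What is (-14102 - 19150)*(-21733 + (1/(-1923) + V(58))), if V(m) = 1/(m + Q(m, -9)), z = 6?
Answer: 22698186702428/31409 ≈ 7.2267e+8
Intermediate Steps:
Q(K, P) = -9 (Q(K, P) = -3*6/2 = -1/4*36 = -9)
V(m) = 1/(-9 + m) (V(m) = 1/(m - 9) = 1/(-9 + m))
(-14102 - 19150)*(-21733 + (1/(-1923) + V(58))) = (-14102 - 19150)*(-21733 + (1/(-1923) + 1/(-9 + 58))) = -33252*(-21733 + (-1/1923 + 1/49)) = -33252*(-21733 + 1874/94227) = -33252*(-2047833517/94227) = 22698186702428/31409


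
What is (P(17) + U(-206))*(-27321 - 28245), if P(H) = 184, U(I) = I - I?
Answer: -10224144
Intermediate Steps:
U(I) = 0
(P(17) + U(-206))*(-27321 - 28245) = (184 + 0)*(-27321 - 28245) = 184*(-55566) = -10224144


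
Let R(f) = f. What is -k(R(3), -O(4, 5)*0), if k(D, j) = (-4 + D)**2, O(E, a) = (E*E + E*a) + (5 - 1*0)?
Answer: -1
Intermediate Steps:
O(E, a) = 5 + E**2 + E*a (O(E, a) = (E**2 + E*a) + (5 + 0) = (E**2 + E*a) + 5 = 5 + E**2 + E*a)
-k(R(3), -O(4, 5)*0) = -(-4 + 3)**2 = -1*(-1)**2 = -1*1 = -1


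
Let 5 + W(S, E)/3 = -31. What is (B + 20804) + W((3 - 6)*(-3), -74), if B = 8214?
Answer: 28910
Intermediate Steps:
W(S, E) = -108 (W(S, E) = -15 + 3*(-31) = -15 - 93 = -108)
(B + 20804) + W((3 - 6)*(-3), -74) = (8214 + 20804) - 108 = 29018 - 108 = 28910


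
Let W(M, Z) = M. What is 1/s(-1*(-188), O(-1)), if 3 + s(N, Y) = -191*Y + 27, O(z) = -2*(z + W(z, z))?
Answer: -1/740 ≈ -0.0013514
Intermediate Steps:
O(z) = -4*z (O(z) = -2*(z + z) = -4*z)
s(N, Y) = 24 - 191*Y (s(N, Y) = -3 + (-191*Y + 27) = -3 + (27 - 191*Y) = 24 - 191*Y)
1/s(-1*(-188), O(-1)) = 1/(24 - (-764)*(-1)) = 1/(24 - 191*4) = 1/(24 - 764) = 1/(-740) = -1/740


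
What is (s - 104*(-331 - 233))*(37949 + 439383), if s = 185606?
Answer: 116594068984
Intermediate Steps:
(s - 104*(-331 - 233))*(37949 + 439383) = (185606 - 104*(-331 - 233))*(37949 + 439383) = (185606 - 104*(-564))*477332 = (185606 + 58656)*477332 = 244262*477332 = 116594068984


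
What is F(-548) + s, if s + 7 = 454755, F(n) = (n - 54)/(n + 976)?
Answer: 97315771/214 ≈ 4.5475e+5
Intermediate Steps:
F(n) = (-54 + n)/(976 + n)
s = 454748 (s = -7 + 454755 = 454748)
F(-548) + s = (-54 - 548)/(976 - 548) + 454748 = -602/428 + 454748 = (1/428)*(-602) + 454748 = -301/214 + 454748 = 97315771/214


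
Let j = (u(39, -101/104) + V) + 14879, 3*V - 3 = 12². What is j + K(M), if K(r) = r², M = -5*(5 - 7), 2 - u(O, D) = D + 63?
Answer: 1556669/104 ≈ 14968.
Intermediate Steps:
u(O, D) = -61 - D (u(O, D) = 2 - (D + 63) = 2 - (63 + D) = 2 + (-63 - D) = -61 - D)
V = 49 (V = 1 + (⅓)*12² = 1 + (⅓)*144 = 1 + 48 = 49)
M = 10 (M = -5*(-2) = 10)
j = 1546269/104 (j = ((-61 - (-101)/104) + 49) + 14879 = ((-61 - 1*(-101/104)) + 49) + 14879 = ((-61 + 101/104) + 49) + 14879 = (-6243/104 + 49) + 14879 = -1147/104 + 14879 = 1546269/104 ≈ 14868.)
j + K(M) = 1546269/104 + 10² = 1546269/104 + 100 = 1556669/104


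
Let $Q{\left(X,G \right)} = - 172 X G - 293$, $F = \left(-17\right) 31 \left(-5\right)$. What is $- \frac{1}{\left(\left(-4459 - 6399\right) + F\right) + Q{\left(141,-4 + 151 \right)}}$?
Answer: $\frac{1}{3573560} \approx 2.7983 \cdot 10^{-7}$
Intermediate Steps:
$F = 2635$ ($F = \left(-527\right) \left(-5\right) = 2635$)
$Q{\left(X,G \right)} = -293 - 172 G X$ ($Q{\left(X,G \right)} = - 172 G X - 293 = -293 - 172 G X$)
$- \frac{1}{\left(\left(-4459 - 6399\right) + F\right) + Q{\left(141,-4 + 151 \right)}} = - \frac{1}{\left(\left(-4459 - 6399\right) + 2635\right) - \left(293 + 172 \left(-4 + 151\right) 141\right)} = - \frac{1}{\left(-10858 + 2635\right) - \left(293 + 25284 \cdot 141\right)} = - \frac{1}{-8223 - 3565337} = - \frac{1}{-3573560} = \left(-1\right) \left(- \frac{1}{3573560}\right) = \frac{1}{3573560}$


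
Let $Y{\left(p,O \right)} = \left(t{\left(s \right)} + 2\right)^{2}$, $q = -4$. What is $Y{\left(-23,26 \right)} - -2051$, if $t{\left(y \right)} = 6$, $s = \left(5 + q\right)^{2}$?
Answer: $2115$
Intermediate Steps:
$s = 1$ ($s = \left(5 - 4\right)^{2} = 1^{2} = 1$)
$Y{\left(p,O \right)} = 64$ ($Y{\left(p,O \right)} = \left(6 + 2\right)^{2} = 8^{2} = 64$)
$Y{\left(-23,26 \right)} - -2051 = 64 - -2051 = 64 + 2051 = 2115$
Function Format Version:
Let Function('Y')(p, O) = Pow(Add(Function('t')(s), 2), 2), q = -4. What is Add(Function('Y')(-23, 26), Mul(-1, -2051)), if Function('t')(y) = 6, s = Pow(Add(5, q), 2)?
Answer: 2115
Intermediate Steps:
s = 1 (s = Pow(Add(5, -4), 2) = Pow(1, 2) = 1)
Function('Y')(p, O) = 64 (Function('Y')(p, O) = Pow(Add(6, 2), 2) = Pow(8, 2) = 64)
Add(Function('Y')(-23, 26), Mul(-1, -2051)) = Add(64, Mul(-1, -2051)) = Add(64, 2051) = 2115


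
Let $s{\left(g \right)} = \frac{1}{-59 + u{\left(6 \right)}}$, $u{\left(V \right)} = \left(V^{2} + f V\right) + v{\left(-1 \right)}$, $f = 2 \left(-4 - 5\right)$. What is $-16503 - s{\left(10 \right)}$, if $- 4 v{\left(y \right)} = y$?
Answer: $- \frac{8631065}{523} \approx -16503.0$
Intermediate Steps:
$f = -18$ ($f = 2 \left(-9\right) = -18$)
$v{\left(y \right)} = - \frac{y}{4}$
$u{\left(V \right)} = \frac{1}{4} + V^{2} - 18 V$ ($u{\left(V \right)} = \left(V^{2} - 18 V\right) - - \frac{1}{4} = \left(V^{2} - 18 V\right) + \frac{1}{4} = \frac{1}{4} + V^{2} - 18 V$)
$s{\left(g \right)} = - \frac{4}{523}$ ($s{\left(g \right)} = \frac{1}{-59 + \left(\frac{1}{4} + 6^{2} - 108\right)} = \frac{1}{-59 + \left(\frac{1}{4} + 36 - 108\right)} = \frac{1}{-59 - \frac{287}{4}} = \frac{1}{- \frac{523}{4}} = - \frac{4}{523}$)
$-16503 - s{\left(10 \right)} = -16503 - - \frac{4}{523} = -16503 + \frac{4}{523} = - \frac{8631065}{523}$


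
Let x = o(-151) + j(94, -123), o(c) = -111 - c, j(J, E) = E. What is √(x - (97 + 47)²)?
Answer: I*√20819 ≈ 144.29*I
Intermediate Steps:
x = -83 (x = (-111 - 1*(-151)) - 123 = (-111 + 151) - 123 = 40 - 123 = -83)
√(x - (97 + 47)²) = √(-83 - (97 + 47)²) = √(-83 - 1*144²) = √(-83 - 1*20736) = √(-83 - 20736) = √(-20819) = I*√20819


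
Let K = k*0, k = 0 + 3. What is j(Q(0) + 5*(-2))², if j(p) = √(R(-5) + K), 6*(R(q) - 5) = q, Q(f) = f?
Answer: 25/6 ≈ 4.1667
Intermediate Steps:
k = 3
R(q) = 5 + q/6
K = 0 (K = 3*0 = 0)
j(p) = 5*√6/6 (j(p) = √((5 + (⅙)*(-5)) + 0) = √((5 - ⅚) + 0) = √(25/6 + 0) = √(25/6) = 5*√6/6)
j(Q(0) + 5*(-2))² = (5*√6/6)² = 25/6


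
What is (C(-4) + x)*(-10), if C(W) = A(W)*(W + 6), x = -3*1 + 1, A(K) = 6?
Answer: -100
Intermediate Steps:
x = -2 (x = -3 + 1 = -2)
C(W) = 36 + 6*W (C(W) = 6*(W + 6) = 6*(6 + W) = 36 + 6*W)
(C(-4) + x)*(-10) = ((36 + 6*(-4)) - 2)*(-10) = ((36 - 24) - 2)*(-10) = (12 - 2)*(-10) = 10*(-10) = -100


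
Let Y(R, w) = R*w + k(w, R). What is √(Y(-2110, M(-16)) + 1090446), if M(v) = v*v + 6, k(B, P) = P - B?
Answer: √535254 ≈ 731.61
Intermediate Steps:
M(v) = 6 + v² (M(v) = v² + 6 = 6 + v²)
Y(R, w) = R - w + R*w (Y(R, w) = R*w + (R - w) = R - w + R*w)
√(Y(-2110, M(-16)) + 1090446) = √((-2110 - (6 + (-16)²) - 2110*(6 + (-16)²)) + 1090446) = √((-2110 - (6 + 256) - 2110*(6 + 256)) + 1090446) = √((-2110 - 1*262 - 2110*262) + 1090446) = √((-2110 - 262 - 552820) + 1090446) = √(-555192 + 1090446) = √535254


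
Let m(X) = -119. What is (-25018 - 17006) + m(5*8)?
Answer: -42143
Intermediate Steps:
(-25018 - 17006) + m(5*8) = (-25018 - 17006) - 119 = -42024 - 119 = -42143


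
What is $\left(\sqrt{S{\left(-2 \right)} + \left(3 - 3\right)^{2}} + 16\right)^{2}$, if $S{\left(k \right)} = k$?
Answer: $\left(16 + i \sqrt{2}\right)^{2} \approx 254.0 + 45.255 i$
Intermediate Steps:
$\left(\sqrt{S{\left(-2 \right)} + \left(3 - 3\right)^{2}} + 16\right)^{2} = \left(\sqrt{-2 + \left(3 - 3\right)^{2}} + 16\right)^{2} = \left(\sqrt{-2 + 0^{2}} + 16\right)^{2} = \left(\sqrt{-2 + 0} + 16\right)^{2} = \left(\sqrt{-2} + 16\right)^{2} = \left(i \sqrt{2} + 16\right)^{2} = \left(16 + i \sqrt{2}\right)^{2}$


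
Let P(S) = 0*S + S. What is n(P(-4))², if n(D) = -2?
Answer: 4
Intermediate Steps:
P(S) = S (P(S) = 0 + S = S)
n(P(-4))² = (-2)² = 4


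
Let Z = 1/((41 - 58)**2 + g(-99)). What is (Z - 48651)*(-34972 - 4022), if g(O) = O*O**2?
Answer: 920101576094967/485005 ≈ 1.8971e+9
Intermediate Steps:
g(O) = O**3
Z = -1/970010 (Z = 1/((41 - 58)**2 + (-99)**3) = 1/((-17)**2 - 970299) = 1/(289 - 970299) = 1/(-970010) = -1/970010 ≈ -1.0309e-6)
(Z - 48651)*(-34972 - 4022) = (-1/970010 - 48651)*(-34972 - 4022) = -47191956511/970010*(-38994) = 920101576094967/485005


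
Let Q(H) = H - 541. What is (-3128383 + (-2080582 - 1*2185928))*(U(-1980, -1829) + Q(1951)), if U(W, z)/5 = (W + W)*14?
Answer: 2039437540470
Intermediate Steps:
Q(H) = -541 + H
U(W, z) = 140*W (U(W, z) = 5*((W + W)*14) = 5*((2*W)*14) = 5*(28*W) = 140*W)
(-3128383 + (-2080582 - 1*2185928))*(U(-1980, -1829) + Q(1951)) = (-3128383 + (-2080582 - 1*2185928))*(140*(-1980) + (-541 + 1951)) = (-3128383 + (-2080582 - 2185928))*(-277200 + 1410) = (-3128383 - 4266510)*(-275790) = -7394893*(-275790) = 2039437540470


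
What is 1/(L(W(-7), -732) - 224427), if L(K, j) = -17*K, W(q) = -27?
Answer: -1/223968 ≈ -4.4649e-6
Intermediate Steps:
1/(L(W(-7), -732) - 224427) = 1/(-17*(-27) - 224427) = 1/(459 - 224427) = 1/(-223968) = -1/223968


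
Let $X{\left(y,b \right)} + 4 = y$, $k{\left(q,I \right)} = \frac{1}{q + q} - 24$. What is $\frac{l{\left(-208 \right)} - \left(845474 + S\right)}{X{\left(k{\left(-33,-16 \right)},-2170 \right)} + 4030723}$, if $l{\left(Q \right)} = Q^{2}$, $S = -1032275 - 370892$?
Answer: $\frac{39663162}{266025869} \approx 0.1491$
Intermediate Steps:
$k{\left(q,I \right)} = -24 + \frac{1}{2 q}$ ($k{\left(q,I \right)} = \frac{1}{2 q} - 24 = -24 + \frac{1}{2 q}$)
$S = -1403167$
$X{\left(y,b \right)} = -4 + y$
$\frac{l{\left(-208 \right)} - \left(845474 + S\right)}{X{\left(k{\left(-33,-16 \right)},-2170 \right)} + 4030723} = \frac{\left(-208\right)^{2} - -557693}{\left(-4 - \left(24 - \frac{1}{2 \left(-33\right)}\right)\right) + 4030723} = \frac{43264 + \left(-845474 + 1403167\right)}{\left(-4 + \left(-24 + \frac{1}{2} \left(- \frac{1}{33}\right)\right)\right) + 4030723} = \frac{43264 + 557693}{\left(-4 - \frac{1585}{66}\right) + 4030723} = \frac{600957}{\left(-4 - \frac{1585}{66}\right) + 4030723} = \frac{600957}{- \frac{1849}{66} + 4030723} = \frac{600957}{\frac{266025869}{66}} = 600957 \cdot \frac{66}{266025869} = \frac{39663162}{266025869}$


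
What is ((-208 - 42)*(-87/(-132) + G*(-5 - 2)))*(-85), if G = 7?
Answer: -22599375/22 ≈ -1.0272e+6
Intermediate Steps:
((-208 - 42)*(-87/(-132) + G*(-5 - 2)))*(-85) = ((-208 - 42)*(-87/(-132) + 7*(-5 - 2)))*(-85) = -250*(-87*(-1/132) + 7*(-7))*(-85) = -250*(29/44 - 49)*(-85) = -250*(-2127/44)*(-85) = (265875/22)*(-85) = -22599375/22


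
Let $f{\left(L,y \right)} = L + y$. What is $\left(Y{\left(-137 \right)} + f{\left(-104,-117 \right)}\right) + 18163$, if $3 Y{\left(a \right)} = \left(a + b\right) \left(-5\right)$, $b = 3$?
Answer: $\frac{54496}{3} \approx 18165.0$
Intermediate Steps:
$Y{\left(a \right)} = -5 - \frac{5 a}{3}$ ($Y{\left(a \right)} = \frac{\left(a + 3\right) \left(-5\right)}{3} = \frac{\left(3 + a\right) \left(-5\right)}{3} = \frac{-15 - 5 a}{3} = -5 - \frac{5 a}{3}$)
$\left(Y{\left(-137 \right)} + f{\left(-104,-117 \right)}\right) + 18163 = \left(\left(-5 - - \frac{685}{3}\right) - 221\right) + 18163 = \left(\left(-5 + \frac{685}{3}\right) - 221\right) + 18163 = \left(\frac{670}{3} - 221\right) + 18163 = \frac{7}{3} + 18163 = \frac{54496}{3}$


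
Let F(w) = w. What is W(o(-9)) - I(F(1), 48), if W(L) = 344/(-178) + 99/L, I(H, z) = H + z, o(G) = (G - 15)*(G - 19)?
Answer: -1012455/19936 ≈ -50.785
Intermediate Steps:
o(G) = (-19 + G)*(-15 + G) (o(G) = (-15 + G)*(-19 + G) = (-19 + G)*(-15 + G))
W(L) = -172/89 + 99/L (W(L) = 344*(-1/178) + 99/L = -172/89 + 99/L)
W(o(-9)) - I(F(1), 48) = (-172/89 + 99/(285 + (-9)**2 - 34*(-9))) - (1 + 48) = (-172/89 + 99/(285 + 81 + 306)) - 1*49 = (-172/89 + 99/672) - 49 = (-172/89 + 99*(1/672)) - 49 = (-172/89 + 33/224) - 49 = -35591/19936 - 49 = -1012455/19936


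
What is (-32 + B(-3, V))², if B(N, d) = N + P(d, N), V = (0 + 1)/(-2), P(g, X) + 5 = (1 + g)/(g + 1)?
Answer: 1521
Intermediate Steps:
P(g, X) = -4 (P(g, X) = -5 + (1 + g)/(g + 1) = -5 + (1 + g)/(1 + g) = -5 + 1 = -4)
V = -½ (V = 1*(-½) = -½ ≈ -0.50000)
B(N, d) = -4 + N (B(N, d) = N - 4 = -4 + N)
(-32 + B(-3, V))² = (-32 + (-4 - 3))² = (-32 - 7)² = (-39)² = 1521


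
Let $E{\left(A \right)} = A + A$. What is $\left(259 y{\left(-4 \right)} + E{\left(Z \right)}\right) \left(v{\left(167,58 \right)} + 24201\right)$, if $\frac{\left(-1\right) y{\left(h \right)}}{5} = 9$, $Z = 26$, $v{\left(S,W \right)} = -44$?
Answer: $-280293671$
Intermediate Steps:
$y{\left(h \right)} = -45$ ($y{\left(h \right)} = \left(-5\right) 9 = -45$)
$E{\left(A \right)} = 2 A$
$\left(259 y{\left(-4 \right)} + E{\left(Z \right)}\right) \left(v{\left(167,58 \right)} + 24201\right) = \left(259 \left(-45\right) + 2 \cdot 26\right) \left(-44 + 24201\right) = \left(-11655 + 52\right) 24157 = \left(-11603\right) 24157 = -280293671$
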